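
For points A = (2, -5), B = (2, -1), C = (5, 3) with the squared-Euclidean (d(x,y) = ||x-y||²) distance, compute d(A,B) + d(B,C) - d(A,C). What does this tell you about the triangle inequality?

d(A,B) = 0² + 4² = 16, d(B,C) = 3² + 4² = 25, d(A,C) = 3² + 8² = 73.
d(A,B) + d(B,C) - d(A,C) = 16 + 25 - 73 = 41 - 73 = -32. This is < 0, so the triangle inequality FAILS for these points (squared-Euclidean is not a metric).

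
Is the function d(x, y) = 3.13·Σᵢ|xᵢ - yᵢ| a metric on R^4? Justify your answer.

Yes. The L1 (Manhattan) norm induces a metric on R^4, and multiplying a metric by a positive constant 3.13 > 0 preserves all four axioms: non-negativity (3.13·||x-y|| ≥ 0), identity (3.13·||x-y|| = 0 ⟺ ||x-y|| = 0 ⟺ x = y), symmetry (||x-y|| = ||y-x||), and the triangle inequality (3.13·||x-z|| ≤ 3.13·||x-y|| + 3.13·||y-z||). So d is a metric.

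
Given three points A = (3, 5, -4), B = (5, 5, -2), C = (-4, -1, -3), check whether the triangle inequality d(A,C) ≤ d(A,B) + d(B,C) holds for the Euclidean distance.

d(A,B) = √(2² + 0² + 2²) = √8 ≈ 2.8284, d(B,C) = √(9² + 6² + 1²) = √118 ≈ 10.8628, d(A,C) = √(7² + 6² + 1²) = √86 ≈ 9.2736.
d(A,C) ≈ 9.2736 ≤ 2.8284 + 10.8628 = 13.6912. Triangle inequality is satisfied.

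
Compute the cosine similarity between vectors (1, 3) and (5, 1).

With u = (1, 3), v = (5, 1):
u·v = 1·5 + 3·1 = 5 + 3 = 8.
|u| = √(1² + 3²) = √10, |v| = √(5² + 1²) = √26, so |u||v| = √(10·26) = √260.
cos θ = (u·v)/(|u||v|) = 8/√260 ≈ 0.4961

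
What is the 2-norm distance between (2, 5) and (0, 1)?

(Σ|x_i - y_i|^2)^(1/2) = (|2 - 0|^2 + |5 - 1|^2)^(1/2)
= (2^2 + 4^2)^(1/2) = (4 + 16)^(1/2) = (20)^(1/2) ≈ 4.4721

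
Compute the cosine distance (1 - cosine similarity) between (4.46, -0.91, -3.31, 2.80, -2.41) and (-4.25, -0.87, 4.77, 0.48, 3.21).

With u = (4.46, -0.91, -3.31, 2.80, -2.41), v = (-4.25, -0.87, 4.77, 0.48, 3.21):
u·v = 4.46·(-4.25) + (-0.91)·(-0.87) + (-3.31)·4.77 + 2.8·0.48 + (-2.41)·3.21 = (-18.955) + 0.7917 + (-15.7887) + 1.344 + (-7.7361) = -40.3441.
|u| = √(4.46² + (-0.91)² + (-3.31)² + 2.8² + (-2.41)²) = √(19.8916 + 0.8281 + 10.9561 + 7.84 + 5.8081) = √45.3239, |v| = √((-4.25)² + (-0.87)² + 4.77² + 0.48² + 3.21²) = √(18.0625 + 0.7569 + 22.7529 + 0.2304 + 10.3041) = √52.1068.
cos θ = (u·v)/(|u||v|) = -40.3441/(√45.3239·√52.1068) ≈ -0.8302
Cosine distance = 1 - cos θ ≈ 1 - (-0.8302) = 1.8302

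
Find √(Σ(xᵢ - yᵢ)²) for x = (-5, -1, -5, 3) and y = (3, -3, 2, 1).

√(Σ(x_i - y_i)²) = √((-5 - 3)² + (-1 - (-3))² + (-5 - 2)² + (3 - 1)²)
= √((-8)² + 2² + (-7)² + 2²) = √(64 + 4 + 49 + 4) = √121 = 11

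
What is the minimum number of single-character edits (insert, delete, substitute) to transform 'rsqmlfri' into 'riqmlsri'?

Let D[i][j] be the edit distance between the first i characters of 'rsqmlfri' and the first j characters of 'riqmlsri', with D[i][0] = i, D[0][j] = j, and D[i][j] = D[i-1][j-1] if the characters match, else 1 + min(D[i-1][j], D[i][j-1], D[i-1][j-1]). Filling the table (rows: prefixes of 'rsqmlfri', columns: prefixes of 'riqmlsri'):
     ε  r  i  q  m  l  s  r  i
  ε  0  1  2  3  4  5  6  7  8
  r  1  0  1  2  3  4  5  6  7
  s  2  1  1  2  3  4  4  5  6
  q  3  2  2  1  2  3  4  5  6
  m  4  3  3  2  1  2  3  4  5
  l  5  4  4  3  2  1  2  3  4
  f  6  5  5  4  3  2  2  3  4
  r  7  6  6  5  4  3  3  2  3
  i  8  7  6  6  5  4  4  3  2
The bottom-right entry gives D[8][8] = 2, so no sequence of fewer than 2 edits works. Backtracking through the table gives one optimal edit sequence (2 edits):
  rsqmlfri → riqmlfri (sub s→i @2)
  riqmlfri → riqmlsri (sub f→s @6)
Edit distance = 2.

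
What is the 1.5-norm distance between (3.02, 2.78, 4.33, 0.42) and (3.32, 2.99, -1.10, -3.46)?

(Σ|x_i - y_i|^1.5)^(1/1.5) = (|3.02 - 3.32|^1.5 + |2.78 - 2.99|^1.5 + |4.33 - (-1.1)|^1.5 + |0.42 - (-3.46)|^1.5)^(1/1.5)
= (0.3^1.5 + 0.21^1.5 + 5.43^1.5 + 3.88^1.5)^(1/1.5) ≈ (0.1643 + 0.0962 + 12.6532 + 7.6427)^(1/1.5) = (20.5564)^(1/1.5) ≈ 7.5041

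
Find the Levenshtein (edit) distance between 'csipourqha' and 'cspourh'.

Let D[i][j] be the edit distance between the first i characters of 'csipourqha' and the first j characters of 'cspourh', with D[i][0] = i, D[0][j] = j, and D[i][j] = D[i-1][j-1] if the characters match, else 1 + min(D[i-1][j], D[i][j-1], D[i-1][j-1]). Filling the table (rows: prefixes of 'csipourqha', columns: prefixes of 'cspourh'):
     ε  c  s  p  o  u  r  h
  ε  0  1  2  3  4  5  6  7
  c  1  0  1  2  3  4  5  6
  s  2  1  0  1  2  3  4  5
  i  3  2  1  1  2  3  4  5
  p  4  3  2  1  2  3  4  5
  o  5  4  3  2  1  2  3  4
  u  6  5  4  3  2  1  2  3
  r  7  6  5  4  3  2  1  2
  q  8  7  6  5  4  3  2  2
  h  9  8  7  6  5  4  3  2
  a 10  9  8  7  6  5  4  3
The bottom-right entry gives D[10][7] = 3, so no sequence of fewer than 3 edits works. Backtracking through the table gives one optimal edit sequence (3 edits):
  csipourqha → cspourqha (del i @3)
  cspourqha → cspourha (del q @7)
  cspourha → cspourh (del a @8)
Edit distance = 3.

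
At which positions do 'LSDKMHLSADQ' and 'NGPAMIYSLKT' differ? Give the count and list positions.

Differing positions: 1, 2, 3, 4, 6, 7, 9, 10, 11. Hamming distance = 9.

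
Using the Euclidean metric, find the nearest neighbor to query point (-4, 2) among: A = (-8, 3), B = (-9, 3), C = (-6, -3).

Distances: d(A) ≈ 4.1231, d(B) ≈ 5.099, d(C) ≈ 5.3852. Nearest: A = (-8, 3) with distance 4.1231.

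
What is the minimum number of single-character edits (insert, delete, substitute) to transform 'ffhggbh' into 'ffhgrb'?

Let D[i][j] be the edit distance between the first i characters of 'ffhggbh' and the first j characters of 'ffhgrb', with D[i][0] = i, D[0][j] = j, and D[i][j] = D[i-1][j-1] if the characters match, else 1 + min(D[i-1][j], D[i][j-1], D[i-1][j-1]). Filling the table (rows: prefixes of 'ffhggbh', columns: prefixes of 'ffhgrb'):
     ε  f  f  h  g  r  b
  ε  0  1  2  3  4  5  6
  f  1  0  1  2  3  4  5
  f  2  1  0  1  2  3  4
  h  3  2  1  0  1  2  3
  g  4  3  2  1  0  1  2
  g  5  4  3  2  1  1  2
  b  6  5  4  3  2  2  1
  h  7  6  5  4  3  3  2
The bottom-right entry gives D[7][6] = 2, so no sequence of fewer than 2 edits works. Backtracking through the table gives one optimal edit sequence (2 edits):
  ffhggbh → ffhgrbh (sub g→r @5)
  ffhgrbh → ffhgrb (del h @7)
Edit distance = 2.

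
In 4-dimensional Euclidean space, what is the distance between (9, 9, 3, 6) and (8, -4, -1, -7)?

√(Σ(x_i - y_i)²) = √((9 - 8)² + (9 - (-4))² + (3 - (-1))² + (6 - (-7))²)
= √(1² + 13² + 4² + 13²) = √(1 + 169 + 16 + 169) = √355 ≈ 18.8414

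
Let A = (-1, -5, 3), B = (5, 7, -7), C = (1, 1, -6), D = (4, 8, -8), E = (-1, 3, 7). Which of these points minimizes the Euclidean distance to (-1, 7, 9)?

Distances: d(A) ≈ 13.4164, d(B) ≈ 17.088, d(C) ≈ 16.2788, d(D) ≈ 17.7482, d(E) ≈ 4.4721. Nearest: E = (-1, 3, 7) with distance 4.4721.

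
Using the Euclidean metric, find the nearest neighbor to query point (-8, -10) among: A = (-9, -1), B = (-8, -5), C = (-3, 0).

Distances: d(A) ≈ 9.0554, d(B) = 5, d(C) ≈ 11.1803. Nearest: B = (-8, -5) with distance 5.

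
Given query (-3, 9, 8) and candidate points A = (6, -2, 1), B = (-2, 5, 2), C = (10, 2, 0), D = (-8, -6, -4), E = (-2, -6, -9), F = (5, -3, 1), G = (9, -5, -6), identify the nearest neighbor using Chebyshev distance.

Distances: d(A) = 11, d(B) = 6, d(C) = 13, d(D) = 15, d(E) = 17, d(F) = 12, d(G) = 14. Nearest: B = (-2, 5, 2) with distance 6.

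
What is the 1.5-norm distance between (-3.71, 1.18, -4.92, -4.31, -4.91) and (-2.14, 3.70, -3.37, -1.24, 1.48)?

(Σ|x_i - y_i|^1.5)^(1/1.5) = (|-3.71 - (-2.14)|^1.5 + |1.18 - 3.7|^1.5 + |-4.92 - (-3.37)|^1.5 + |-4.31 - (-1.24)|^1.5 + |-4.91 - 1.48|^1.5)^(1/1.5)
= (1.57^1.5 + 2.52^1.5 + 1.55^1.5 + 3.07^1.5 + 6.39^1.5)^(1/1.5) ≈ (1.9672 + 4.0004 + 1.9297 + 5.3791 + 16.1529)^(1/1.5) = (29.4293)^(1/1.5) ≈ 9.5321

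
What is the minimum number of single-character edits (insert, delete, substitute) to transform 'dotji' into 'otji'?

Let D[i][j] be the edit distance between the first i characters of 'dotji' and the first j characters of 'otji', with D[i][0] = i, D[0][j] = j, and D[i][j] = D[i-1][j-1] if the characters match, else 1 + min(D[i-1][j], D[i][j-1], D[i-1][j-1]). Filling the table (rows: prefixes of 'dotji', columns: prefixes of 'otji'):
     ε  o  t  j  i
  ε  0  1  2  3  4
  d  1  1  2  3  4
  o  2  1  2  3  4
  t  3  2  1  2  3
  j  4  3  2  1  2
  i  5  4  3  2  1
The bottom-right entry gives D[5][4] = 1, so no sequence of fewer than 1 edit works. Backtracking through the table gives one optimal edit sequence (1 edit):
  dotji → otji (del d @1)
Edit distance = 1.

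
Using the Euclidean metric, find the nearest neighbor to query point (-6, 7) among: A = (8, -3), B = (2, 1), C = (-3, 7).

Distances: d(A) ≈ 17.2047, d(B) = 10, d(C) = 3. Nearest: C = (-3, 7) with distance 3.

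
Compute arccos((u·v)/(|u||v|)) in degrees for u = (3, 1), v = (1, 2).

With u = (3, 1), v = (1, 2):
u·v = 3·1 + 1·2 = 3 + 2 = 5.
|u| = √(3² + 1²) = √10, |v| = √(1² + 2²) = √5, so |u||v| = √(10·5) = √50.
cos θ = (u·v)/(|u||v|) = 5/√50 ≈ 0.707107
θ = arccos(0.707107) ≈ 45°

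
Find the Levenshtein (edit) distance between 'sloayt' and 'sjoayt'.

Let D[i][j] be the edit distance between the first i characters of 'sloayt' and the first j characters of 'sjoayt', with D[i][0] = i, D[0][j] = j, and D[i][j] = D[i-1][j-1] if the characters match, else 1 + min(D[i-1][j], D[i][j-1], D[i-1][j-1]). Filling the table (rows: prefixes of 'sloayt', columns: prefixes of 'sjoayt'):
     ε  s  j  o  a  y  t
  ε  0  1  2  3  4  5  6
  s  1  0  1  2  3  4  5
  l  2  1  1  2  3  4  5
  o  3  2  2  1  2  3  4
  a  4  3  3  2  1  2  3
  y  5  4  4  3  2  1  2
  t  6  5  5  4  3  2  1
The bottom-right entry gives D[6][6] = 1, so no sequence of fewer than 1 edit works. Backtracking through the table gives one optimal edit sequence (1 edit):
  sloayt → sjoayt (sub l→j @2)
Edit distance = 1.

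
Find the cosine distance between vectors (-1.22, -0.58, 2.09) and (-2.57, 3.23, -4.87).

With u = (-1.22, -0.58, 2.09), v = (-2.57, 3.23, -4.87):
u·v = (-1.22)·(-2.57) + (-0.58)·3.23 + 2.09·(-4.87) = 3.1354 + (-1.8734) + (-10.1783) = -8.9163.
|u| = √((-1.22)² + (-0.58)² + 2.09²) = √(1.4884 + 0.3364 + 4.3681) = √6.1929, |v| = √((-2.57)² + 3.23² + (-4.87)²) = √(6.6049 + 10.4329 + 23.7169) = √40.7547.
cos θ = (u·v)/(|u||v|) = -8.9163/(√6.1929·√40.7547) ≈ -0.5612
Cosine distance = 1 - cos θ ≈ 1 - (-0.5612) = 1.5612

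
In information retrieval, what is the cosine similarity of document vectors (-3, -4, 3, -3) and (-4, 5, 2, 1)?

With u = (-3, -4, 3, -3), v = (-4, 5, 2, 1):
u·v = (-3)·(-4) + (-4)·5 + 3·2 + (-3)·1 = 12 + (-20) + 6 + (-3) = -5.
|u| = √((-3)² + (-4)² + 3² + (-3)²) = √43, |v| = √((-4)² + 5² + 2² + 1²) = √46, so |u||v| = √(43·46) = √1978.
cos θ = (u·v)/(|u||v|) = -5/√1978 ≈ -0.1124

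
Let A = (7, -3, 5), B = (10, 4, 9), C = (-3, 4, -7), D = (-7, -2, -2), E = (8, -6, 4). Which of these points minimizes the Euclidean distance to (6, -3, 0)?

Distances: d(A) ≈ 5.099, d(B) ≈ 12.083, d(C) ≈ 13.3791, d(D) ≈ 13.1909, d(E) ≈ 5.3852. Nearest: A = (7, -3, 5) with distance 5.099.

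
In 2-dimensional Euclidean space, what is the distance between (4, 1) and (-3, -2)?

√(Σ(x_i - y_i)²) = √((4 - (-3))² + (1 - (-2))²)
= √(7² + 3²) = √(49 + 9) = √58 ≈ 7.6158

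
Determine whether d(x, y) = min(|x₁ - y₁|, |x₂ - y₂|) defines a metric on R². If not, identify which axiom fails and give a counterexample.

No. d fails identity of indiscernibles: take x = (4, 0) and y = (4, 8). Then d(x,y) = min(|4 - 4|, |0 - 8|) = min(0, 8) = 0, yet x ≠ y.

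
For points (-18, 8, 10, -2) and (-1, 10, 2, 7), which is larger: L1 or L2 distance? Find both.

L1 = |-18 - (-1)| + |8 - 10| + |10 - 2| + |-2 - 7| = 17 + 2 + 8 + 9 = 36
L2 = √(17² + 2² + 8² + 9²) = √438 ≈ 20.9284
L1 ≥ L2 always (equality iff movement is along one axis); L1 > L2 here.
Ratio L1/L2 = 36/√438 ≈ 1.7201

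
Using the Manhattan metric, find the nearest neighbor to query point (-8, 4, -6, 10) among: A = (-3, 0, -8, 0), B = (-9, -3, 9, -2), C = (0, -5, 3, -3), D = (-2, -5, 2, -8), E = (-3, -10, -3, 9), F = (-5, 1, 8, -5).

Distances: d(A) = 21, d(B) = 35, d(C) = 39, d(D) = 41, d(E) = 23, d(F) = 35. Nearest: A = (-3, 0, -8, 0) with distance 21.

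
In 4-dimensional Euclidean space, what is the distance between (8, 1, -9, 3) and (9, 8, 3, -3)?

√(Σ(x_i - y_i)²) = √((8 - 9)² + (1 - 8)² + (-9 - 3)² + (3 - (-3))²)
= √((-1)² + (-7)² + (-12)² + 6²) = √(1 + 49 + 144 + 36) = √230 ≈ 15.1658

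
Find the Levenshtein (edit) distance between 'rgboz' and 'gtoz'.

Let D[i][j] be the edit distance between the first i characters of 'rgboz' and the first j characters of 'gtoz', with D[i][0] = i, D[0][j] = j, and D[i][j] = D[i-1][j-1] if the characters match, else 1 + min(D[i-1][j], D[i][j-1], D[i-1][j-1]). Filling the table (rows: prefixes of 'rgboz', columns: prefixes of 'gtoz'):
     ε  g  t  o  z
  ε  0  1  2  3  4
  r  1  1  2  3  4
  g  2  1  2  3  4
  b  3  2  2  3  4
  o  4  3  3  2  3
  z  5  4  4  3  2
The bottom-right entry gives D[5][4] = 2, so no sequence of fewer than 2 edits works. Backtracking through the table gives one optimal edit sequence (2 edits):
  rgboz → gboz (del r @1)
  gboz → gtoz (sub b→t @2)
Edit distance = 2.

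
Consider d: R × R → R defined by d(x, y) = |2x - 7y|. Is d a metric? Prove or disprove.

No. d fails symmetry: d(5, 7) = |2·5 - 7·7| = |-39| = 39, but d(7, 5) = |2·7 - 7·5| = |-21| = 21. Since 39 ≠ 21, d(x,y) ≠ d(y,x) in general.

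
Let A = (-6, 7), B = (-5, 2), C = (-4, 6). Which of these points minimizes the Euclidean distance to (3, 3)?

Distances: d(A) ≈ 9.8489, d(B) ≈ 8.0623, d(C) ≈ 7.6158. Nearest: C = (-4, 6) with distance 7.6158.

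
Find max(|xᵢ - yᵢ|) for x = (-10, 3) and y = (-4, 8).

max(|x_i - y_i|) = max(|-10 - (-4)|, |3 - 8|) = max(6, 5) = 6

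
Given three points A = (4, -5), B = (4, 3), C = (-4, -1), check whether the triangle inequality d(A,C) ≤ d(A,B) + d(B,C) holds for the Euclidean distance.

d(A,B) = √(0² + 8²) = √64 = 8, d(B,C) = √(8² + 4²) = √80 ≈ 8.9443, d(A,C) = √(8² + 4²) = √80 ≈ 8.9443.
d(A,C) ≈ 8.9443 ≤ 8 + 8.9443 = 16.9443. Triangle inequality is satisfied.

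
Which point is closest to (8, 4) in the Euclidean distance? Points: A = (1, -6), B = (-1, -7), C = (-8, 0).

Distances: d(A) ≈ 12.2066, d(B) ≈ 14.2127, d(C) ≈ 16.4924. Nearest: A = (1, -6) with distance 12.2066.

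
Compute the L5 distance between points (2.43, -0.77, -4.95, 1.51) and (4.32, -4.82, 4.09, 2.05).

(Σ|x_i - y_i|^5)^(1/5) = (|2.43 - 4.32|^5 + |-0.77 - (-4.82)|^5 + |-4.95 - 4.09|^5 + |1.51 - 2.05|^5)^(1/5)
= (1.89^5 + 4.05^5 + 9.04^5 + 0.54^5)^(1/5) ≈ (24.1162 + 1089.6201 + 60372.916 + 0.0459)^(1/5) = (61486.6982)^(1/5) ≈ 9.0731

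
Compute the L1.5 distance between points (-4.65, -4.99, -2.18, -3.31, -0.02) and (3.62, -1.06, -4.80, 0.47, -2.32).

(Σ|x_i - y_i|^1.5)^(1/1.5) = (|-4.65 - 3.62|^1.5 + |-4.99 - (-1.06)|^1.5 + |-2.18 - (-4.8)|^1.5 + |-3.31 - 0.47|^1.5 + |-0.02 - (-2.32)|^1.5)^(1/1.5)
= (8.27^1.5 + 3.93^1.5 + 2.62^1.5 + 3.78^1.5 + 2.3^1.5)^(1/1.5) ≈ (23.7825 + 7.7909 + 4.2408 + 7.3492 + 3.4881)^(1/1.5) = (46.6515)^(1/1.5) ≈ 12.9592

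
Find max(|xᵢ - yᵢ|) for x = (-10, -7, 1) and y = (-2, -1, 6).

max(|x_i - y_i|) = max(|-10 - (-2)|, |-7 - (-1)|, |1 - 6|) = max(8, 6, 5) = 8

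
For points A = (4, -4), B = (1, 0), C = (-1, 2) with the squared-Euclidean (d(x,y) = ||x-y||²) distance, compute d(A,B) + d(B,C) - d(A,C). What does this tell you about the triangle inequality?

d(A,B) = 3² + 4² = 25, d(B,C) = 2² + 2² = 8, d(A,C) = 5² + 6² = 61.
d(A,B) + d(B,C) - d(A,C) = 25 + 8 - 61 = 33 - 61 = -28. This is < 0, so the triangle inequality FAILS for these points (squared-Euclidean is not a metric).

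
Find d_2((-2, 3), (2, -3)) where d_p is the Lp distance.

(Σ|x_i - y_i|^2)^(1/2) = (|-2 - 2|^2 + |3 - (-3)|^2)^(1/2)
= (4^2 + 6^2)^(1/2) = (16 + 36)^(1/2) = (52)^(1/2) ≈ 7.2111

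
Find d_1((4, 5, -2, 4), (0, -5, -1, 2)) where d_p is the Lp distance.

Σ|x_i - y_i| = |4 - 0| + |5 - (-5)| + |-2 - (-1)| + |4 - 2| = 4 + 10 + 1 + 2 = 17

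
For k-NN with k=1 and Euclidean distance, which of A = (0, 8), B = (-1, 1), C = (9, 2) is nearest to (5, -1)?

Distances: d(A) ≈ 10.2956, d(B) ≈ 6.3246, d(C) = 5. Nearest: C = (9, 2) with distance 5.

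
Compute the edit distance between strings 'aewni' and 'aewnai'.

Let D[i][j] be the edit distance between the first i characters of 'aewni' and the first j characters of 'aewnai', with D[i][0] = i, D[0][j] = j, and D[i][j] = D[i-1][j-1] if the characters match, else 1 + min(D[i-1][j], D[i][j-1], D[i-1][j-1]). Filling the table (rows: prefixes of 'aewni', columns: prefixes of 'aewnai'):
     ε  a  e  w  n  a  i
  ε  0  1  2  3  4  5  6
  a  1  0  1  2  3  4  5
  e  2  1  0  1  2  3  4
  w  3  2  1  0  1  2  3
  n  4  3  2  1  0  1  2
  i  5  4  3  2  1  1  1
The bottom-right entry gives D[5][6] = 1, so no sequence of fewer than 1 edit works. Backtracking through the table gives one optimal edit sequence (1 edit):
  aewni → aewnai (ins a @5)
Edit distance = 1.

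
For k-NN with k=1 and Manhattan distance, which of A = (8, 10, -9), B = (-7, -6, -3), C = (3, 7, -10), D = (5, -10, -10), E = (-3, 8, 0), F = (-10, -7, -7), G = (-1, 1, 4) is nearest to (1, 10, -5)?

Distances: d(A) = 11, d(B) = 26, d(C) = 10, d(D) = 29, d(E) = 11, d(F) = 30, d(G) = 20. Nearest: C = (3, 7, -10) with distance 10.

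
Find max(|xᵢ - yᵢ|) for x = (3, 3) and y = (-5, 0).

max(|x_i - y_i|) = max(|3 - (-5)|, |3 - 0|) = max(8, 3) = 8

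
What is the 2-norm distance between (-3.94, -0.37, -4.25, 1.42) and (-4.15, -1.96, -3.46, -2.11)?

(Σ|x_i - y_i|^2)^(1/2) = (|-3.94 - (-4.15)|^2 + |-0.37 - (-1.96)|^2 + |-4.25 - (-3.46)|^2 + |1.42 - (-2.11)|^2)^(1/2)
= (0.21^2 + 1.59^2 + 0.79^2 + 3.53^2)^(1/2) = (0.0441 + 2.5281 + 0.6241 + 12.4609)^(1/2) = (15.6572)^(1/2) ≈ 3.9569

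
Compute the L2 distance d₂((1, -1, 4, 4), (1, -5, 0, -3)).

√(Σ(x_i - y_i)²) = √((1 - 1)² + (-1 - (-5))² + (4 - 0)² + (4 - (-3))²)
= √(0² + 4² + 4² + 7²) = √(0 + 16 + 16 + 49) = √81 = 9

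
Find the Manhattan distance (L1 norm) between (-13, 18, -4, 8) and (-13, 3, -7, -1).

Σ|x_i - y_i| = |-13 - (-13)| + |18 - 3| + |-4 - (-7)| + |8 - (-1)| = 0 + 15 + 3 + 9 = 27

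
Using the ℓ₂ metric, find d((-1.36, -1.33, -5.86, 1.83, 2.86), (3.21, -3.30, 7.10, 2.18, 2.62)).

√(Σ(x_i - y_i)²) = √((-1.36 - 3.21)² + (-1.33 - (-3.3))² + (-5.86 - 7.1)² + (1.83 - 2.18)² + (2.86 - 2.62)²)
= √((-4.57)² + 1.97² + (-12.96)² + (-0.35)² + 0.24²) = √(20.8849 + 3.8809 + 167.9616 + 0.1225 + 0.0576) = √192.9075 ≈ 13.8891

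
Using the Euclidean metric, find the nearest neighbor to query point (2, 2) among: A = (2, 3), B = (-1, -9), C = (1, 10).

Distances: d(A) = 1, d(B) ≈ 11.4018, d(C) ≈ 8.0623. Nearest: A = (2, 3) with distance 1.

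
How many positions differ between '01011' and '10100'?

Differing positions: 1, 2, 3, 4, 5. Hamming distance = 5.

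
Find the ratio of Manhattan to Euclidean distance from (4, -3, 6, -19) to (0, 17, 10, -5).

L1 = |4 - 0| + |-3 - 17| + |6 - 10| + |-19 - (-5)| = 4 + 20 + 4 + 14 = 42
L2 = √(4² + 20² + 4² + 14²) = √628 ≈ 25.0599
L1 ≥ L2 always (equality iff movement is along one axis); L1 > L2 here.
Ratio L1/L2 = 42/√628 ≈ 1.676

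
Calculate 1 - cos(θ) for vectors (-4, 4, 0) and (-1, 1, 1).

With u = (-4, 4, 0), v = (-1, 1, 1):
u·v = (-4)·(-1) + 4·1 + 0·1 = 4 + 4 + 0 = 8.
|u| = √((-4)² + 4² + 0²) = √32, |v| = √((-1)² + 1² + 1²) = √3, so |u||v| = √(32·3) = √96.
cos θ = (u·v)/(|u||v|) = 8/√96 ≈ 0.8165
Cosine distance = 1 - cos θ ≈ 1 - 0.8165 = 0.1835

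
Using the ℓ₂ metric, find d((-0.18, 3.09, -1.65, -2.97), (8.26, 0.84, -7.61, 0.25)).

√(Σ(x_i - y_i)²) = √((-0.18 - 8.26)² + (3.09 - 0.84)² + (-1.65 - (-7.61))² + (-2.97 - 0.25)²)
= √((-8.44)² + 2.25² + 5.96² + (-3.22)²) = √(71.2336 + 5.0625 + 35.5216 + 10.3684) = √122.1861 ≈ 11.0538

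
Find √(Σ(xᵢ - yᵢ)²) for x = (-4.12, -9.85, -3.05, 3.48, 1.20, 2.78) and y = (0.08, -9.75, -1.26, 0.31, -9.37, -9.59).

√(Σ(x_i - y_i)²) = √((-4.12 - 0.08)² + (-9.85 - (-9.75))² + (-3.05 - (-1.26))² + (3.48 - 0.31)² + (1.2 - (-9.37))² + (2.78 - (-9.59))²)
= √((-4.2)² + (-0.1)² + (-1.79)² + 3.17² + 10.57² + 12.37²) = √(17.64 + 0.01 + 3.2041 + 10.0489 + 111.7249 + 153.0169) = √295.6448 ≈ 17.1943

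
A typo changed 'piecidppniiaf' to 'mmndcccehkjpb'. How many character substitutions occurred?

Differing positions: 1, 2, 3, 4, 5, 6, 7, 8, 9, 10, 11, 12, 13. Hamming distance = 13.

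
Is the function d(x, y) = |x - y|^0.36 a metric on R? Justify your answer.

Yes. With 0 < p = 0.36 ≤ 1, d(x,y) = |x-y|^0.36 is a metric on R. Non-negativity and symmetry are immediate; |x-y|^0.36 = 0 ⟺ |x-y| = 0 ⟺ x = y. For the triangle inequality, the function t ↦ t^0.36 is subadditive on [0,∞) when p ≤ 1, so |x-z|^0.36 ≤ (|x-y| + |y-z|)^0.36 ≤ |x-y|^0.36 + |y-z|^0.36.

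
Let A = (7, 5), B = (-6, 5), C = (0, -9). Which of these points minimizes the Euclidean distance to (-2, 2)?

Distances: d(A) ≈ 9.4868, d(B) = 5, d(C) ≈ 11.1803. Nearest: B = (-6, 5) with distance 5.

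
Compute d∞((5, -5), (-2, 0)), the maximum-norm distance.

max(|x_i - y_i|) = max(|5 - (-2)|, |-5 - 0|) = max(7, 5) = 7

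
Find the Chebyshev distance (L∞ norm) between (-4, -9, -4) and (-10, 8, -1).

max(|x_i - y_i|) = max(|-4 - (-10)|, |-9 - 8|, |-4 - (-1)|) = max(6, 17, 3) = 17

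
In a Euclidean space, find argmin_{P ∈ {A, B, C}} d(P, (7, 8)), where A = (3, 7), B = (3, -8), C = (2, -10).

Distances: d(A) ≈ 4.1231, d(B) ≈ 16.4924, d(C) ≈ 18.6815. Nearest: A = (3, 7) with distance 4.1231.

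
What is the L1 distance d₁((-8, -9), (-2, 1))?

Σ|x_i - y_i| = |-8 - (-2)| + |-9 - 1| = 6 + 10 = 16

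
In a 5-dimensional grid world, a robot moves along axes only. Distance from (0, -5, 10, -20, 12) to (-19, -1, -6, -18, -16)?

Σ|x_i - y_i| = |0 - (-19)| + |-5 - (-1)| + |10 - (-6)| + |-20 - (-18)| + |12 - (-16)| = 19 + 4 + 16 + 2 + 28 = 69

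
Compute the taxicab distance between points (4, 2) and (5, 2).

Σ|x_i - y_i| = |4 - 5| + |2 - 2| = 1 + 0 = 1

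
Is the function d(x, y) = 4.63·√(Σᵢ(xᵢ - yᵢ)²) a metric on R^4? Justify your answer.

Yes. The L2 (Euclidean) norm induces a metric on R^4, and multiplying a metric by a positive constant 4.63 > 0 preserves all four axioms: non-negativity (4.63·||x-y|| ≥ 0), identity (4.63·||x-y|| = 0 ⟺ ||x-y|| = 0 ⟺ x = y), symmetry (||x-y|| = ||y-x||), and the triangle inequality (4.63·||x-z|| ≤ 4.63·||x-y|| + 4.63·||y-z||). So d is a metric.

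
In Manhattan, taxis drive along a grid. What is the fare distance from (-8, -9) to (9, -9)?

Σ|x_i - y_i| = |-8 - 9| + |-9 - (-9)| = 17 + 0 = 17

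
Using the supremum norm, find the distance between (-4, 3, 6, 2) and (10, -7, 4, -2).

max(|x_i - y_i|) = max(|-4 - 10|, |3 - (-7)|, |6 - 4|, |2 - (-2)|) = max(14, 10, 2, 4) = 14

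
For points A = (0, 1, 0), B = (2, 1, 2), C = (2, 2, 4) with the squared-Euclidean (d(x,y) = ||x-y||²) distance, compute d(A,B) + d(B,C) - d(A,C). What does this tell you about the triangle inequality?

d(A,B) = 2² + 0² + 2² = 8, d(B,C) = 0² + 1² + 2² = 5, d(A,C) = 2² + 1² + 4² = 21.
d(A,B) + d(B,C) - d(A,C) = 8 + 5 - 21 = 13 - 21 = -8. This is < 0, so the triangle inequality FAILS for these points (squared-Euclidean is not a metric).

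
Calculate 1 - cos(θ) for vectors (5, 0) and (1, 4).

With u = (5, 0), v = (1, 4):
u·v = 5·1 + 0·4 = 5 + 0 = 5.
|u| = √(5² + 0²) = √25, |v| = √(1² + 4²) = √17, so |u||v| = √(25·17) = √425.
cos θ = (u·v)/(|u||v|) = 5/√425 ≈ 0.2425
Cosine distance = 1 - cos θ ≈ 1 - 0.2425 = 0.7575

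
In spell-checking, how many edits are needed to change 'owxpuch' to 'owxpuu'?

Let D[i][j] be the edit distance between the first i characters of 'owxpuch' and the first j characters of 'owxpuu', with D[i][0] = i, D[0][j] = j, and D[i][j] = D[i-1][j-1] if the characters match, else 1 + min(D[i-1][j], D[i][j-1], D[i-1][j-1]). Filling the table (rows: prefixes of 'owxpuch', columns: prefixes of 'owxpuu'):
     ε  o  w  x  p  u  u
  ε  0  1  2  3  4  5  6
  o  1  0  1  2  3  4  5
  w  2  1  0  1  2  3  4
  x  3  2  1  0  1  2  3
  p  4  3  2  1  0  1  2
  u  5  4  3  2  1  0  1
  c  6  5  4  3  2  1  1
  h  7  6  5  4  3  2  2
The bottom-right entry gives D[7][6] = 2, so no sequence of fewer than 2 edits works. Backtracking through the table gives one optimal edit sequence (2 edits):
  owxpuch → owxpuh (del c @6)
  owxpuh → owxpuu (sub h→u @6)
Edit distance = 2.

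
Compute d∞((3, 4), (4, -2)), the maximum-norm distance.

max(|x_i - y_i|) = max(|3 - 4|, |4 - (-2)|) = max(1, 6) = 6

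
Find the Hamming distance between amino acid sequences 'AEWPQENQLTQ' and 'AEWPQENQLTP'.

Differing positions: 11. Hamming distance = 1.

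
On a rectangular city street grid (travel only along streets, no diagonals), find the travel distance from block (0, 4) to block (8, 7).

Σ|x_i - y_i| = |0 - 8| + |4 - 7| = 8 + 3 = 11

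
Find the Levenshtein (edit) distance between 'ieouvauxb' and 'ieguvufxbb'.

Let D[i][j] be the edit distance between the first i characters of 'ieouvauxb' and the first j characters of 'ieguvufxbb', with D[i][0] = i, D[0][j] = j, and D[i][j] = D[i-1][j-1] if the characters match, else 1 + min(D[i-1][j], D[i][j-1], D[i-1][j-1]). Filling the table (rows: prefixes of 'ieouvauxb', columns: prefixes of 'ieguvufxbb'):
     ε  i  e  g  u  v  u  f  x  b  b
  ε  0  1  2  3  4  5  6  7  8  9 10
  i  1  0  1  2  3  4  5  6  7  8  9
  e  2  1  0  1  2  3  4  5  6  7  8
  o  3  2  1  1  2  3  4  5  6  7  8
  u  4  3  2  2  1  2  3  4  5  6  7
  v  5  4  3  3  2  1  2  3  4  5  6
  a  6  5  4  4  3  2  2  3  4  5  6
  u  7  6  5  5  4  3  2  3  4  5  6
  x  8  7  6  6  5  4  3  3  3  4  5
  b  9  8  7  7  6  5  4  4  4  3  4
The bottom-right entry gives D[9][10] = 4, so no sequence of fewer than 4 edits works. Backtracking through the table gives one optimal edit sequence (4 edits):
  ieouvauxb → ieguvauxb (sub o→g @3)
  ieguvauxb → ieguvuuxb (sub a→u @6)
  ieguvuuxb → ieguvufxb (sub u→f @7)
  ieguvufxb → ieguvufxbb (ins b @9)
Edit distance = 4.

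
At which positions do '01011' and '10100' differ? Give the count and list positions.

Differing positions: 1, 2, 3, 4, 5. Hamming distance = 5.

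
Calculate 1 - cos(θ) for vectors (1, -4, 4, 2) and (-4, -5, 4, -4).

With u = (1, -4, 4, 2), v = (-4, -5, 4, -4):
u·v = 1·(-4) + (-4)·(-5) + 4·4 + 2·(-4) = (-4) + 20 + 16 + (-8) = 24.
|u| = √(1² + (-4)² + 4² + 2²) = √37, |v| = √((-4)² + (-5)² + 4² + (-4)²) = √73, so |u||v| = √(37·73) = √2701.
cos θ = (u·v)/(|u||v|) = 24/√2701 ≈ 0.4618
Cosine distance = 1 - cos θ ≈ 1 - 0.4618 = 0.5382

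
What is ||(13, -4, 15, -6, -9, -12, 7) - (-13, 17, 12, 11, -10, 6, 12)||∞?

max(|x_i - y_i|) = max(|13 - (-13)|, |-4 - 17|, |15 - 12|, |-6 - 11|, |-9 - (-10)|, |-12 - 6|, |7 - 12|) = max(26, 21, 3, 17, 1, 18, 5) = 26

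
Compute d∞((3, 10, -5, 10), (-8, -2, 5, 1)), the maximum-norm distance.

max(|x_i - y_i|) = max(|3 - (-8)|, |10 - (-2)|, |-5 - 5|, |10 - 1|) = max(11, 12, 10, 9) = 12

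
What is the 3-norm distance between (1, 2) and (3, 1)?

(Σ|x_i - y_i|^3)^(1/3) = (|1 - 3|^3 + |2 - 1|^3)^(1/3)
= (2^3 + 1^3)^(1/3) = (8 + 1)^(1/3) = (9)^(1/3) ≈ 2.0801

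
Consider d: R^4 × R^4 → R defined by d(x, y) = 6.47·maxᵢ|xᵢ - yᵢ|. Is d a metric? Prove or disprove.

Yes. The L∞ (Chebyshev) norm induces a metric on R^4, and multiplying a metric by a positive constant 6.47 > 0 preserves all four axioms: non-negativity (6.47·||x-y|| ≥ 0), identity (6.47·||x-y|| = 0 ⟺ ||x-y|| = 0 ⟺ x = y), symmetry (||x-y|| = ||y-x||), and the triangle inequality (6.47·||x-z|| ≤ 6.47·||x-y|| + 6.47·||y-z||). So d is a metric.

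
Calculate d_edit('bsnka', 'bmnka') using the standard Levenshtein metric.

Let D[i][j] be the edit distance between the first i characters of 'bsnka' and the first j characters of 'bmnka', with D[i][0] = i, D[0][j] = j, and D[i][j] = D[i-1][j-1] if the characters match, else 1 + min(D[i-1][j], D[i][j-1], D[i-1][j-1]). Filling the table (rows: prefixes of 'bsnka', columns: prefixes of 'bmnka'):
     ε  b  m  n  k  a
  ε  0  1  2  3  4  5
  b  1  0  1  2  3  4
  s  2  1  1  2  3  4
  n  3  2  2  1  2  3
  k  4  3  3  2  1  2
  a  5  4  4  3  2  1
The bottom-right entry gives D[5][5] = 1, so no sequence of fewer than 1 edit works. Backtracking through the table gives one optimal edit sequence (1 edit):
  bsnka → bmnka (sub s→m @2)
Edit distance = 1.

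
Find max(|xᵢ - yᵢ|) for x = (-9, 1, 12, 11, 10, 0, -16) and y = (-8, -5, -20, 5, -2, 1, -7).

max(|x_i - y_i|) = max(|-9 - (-8)|, |1 - (-5)|, |12 - (-20)|, |11 - 5|, |10 - (-2)|, |0 - 1|, |-16 - (-7)|) = max(1, 6, 32, 6, 12, 1, 9) = 32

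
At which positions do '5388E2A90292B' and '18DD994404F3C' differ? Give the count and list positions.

Differing positions: 1, 2, 3, 4, 5, 6, 7, 8, 10, 11, 12, 13. Hamming distance = 12.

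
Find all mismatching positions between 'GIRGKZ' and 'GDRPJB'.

Differing positions: 2, 4, 5, 6. Hamming distance = 4.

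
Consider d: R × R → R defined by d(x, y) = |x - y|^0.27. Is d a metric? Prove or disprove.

Yes. With 0 < p = 0.27 ≤ 1, d(x,y) = |x-y|^0.27 is a metric on R. Non-negativity and symmetry are immediate; |x-y|^0.27 = 0 ⟺ |x-y| = 0 ⟺ x = y. For the triangle inequality, the function t ↦ t^0.27 is subadditive on [0,∞) when p ≤ 1, so |x-z|^0.27 ≤ (|x-y| + |y-z|)^0.27 ≤ |x-y|^0.27 + |y-z|^0.27.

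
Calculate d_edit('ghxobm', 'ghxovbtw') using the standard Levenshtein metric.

Let D[i][j] be the edit distance between the first i characters of 'ghxobm' and the first j characters of 'ghxovbtw', with D[i][0] = i, D[0][j] = j, and D[i][j] = D[i-1][j-1] if the characters match, else 1 + min(D[i-1][j], D[i][j-1], D[i-1][j-1]). Filling the table (rows: prefixes of 'ghxobm', columns: prefixes of 'ghxovbtw'):
     ε  g  h  x  o  v  b  t  w
  ε  0  1  2  3  4  5  6  7  8
  g  1  0  1  2  3  4  5  6  7
  h  2  1  0  1  2  3  4  5  6
  x  3  2  1  0  1  2  3  4  5
  o  4  3  2  1  0  1  2  3  4
  b  5  4  3  2  1  1  1  2  3
  m  6  5  4  3  2  2  2  2  3
The bottom-right entry gives D[6][8] = 3, so no sequence of fewer than 3 edits works. Backtracking through the table gives one optimal edit sequence (3 edits):
  ghxobm → ghxovbm (ins v @5)
  ghxovbm → ghxovbtm (ins t @7)
  ghxovbtm → ghxovbtw (sub m→w @8)
Edit distance = 3.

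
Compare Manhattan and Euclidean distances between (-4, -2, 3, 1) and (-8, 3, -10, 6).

L1 = |-4 - (-8)| + |-2 - 3| + |3 - (-10)| + |1 - 6| = 4 + 5 + 13 + 5 = 27
L2 = √(4² + 5² + 13² + 5²) = √235 ≈ 15.3297
L1 ≥ L2 always (equality iff movement is along one axis); L1 > L2 here.
Ratio L1/L2 = 27/√235 ≈ 1.7613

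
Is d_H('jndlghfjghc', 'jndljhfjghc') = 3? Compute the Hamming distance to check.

Differing positions: 5. Hamming distance = 1, so the claim that d_H = 3 is false.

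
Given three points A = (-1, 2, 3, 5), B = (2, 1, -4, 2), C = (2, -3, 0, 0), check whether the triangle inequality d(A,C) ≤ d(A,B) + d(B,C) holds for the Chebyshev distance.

d(A,B) = max(3, 1, 7, 3) = 7, d(B,C) = max(0, 4, 4, 2) = 4, d(A,C) = max(3, 5, 3, 5) = 5.
d(A,C) = 5 ≤ 7 + 4 = 11. Triangle inequality is satisfied.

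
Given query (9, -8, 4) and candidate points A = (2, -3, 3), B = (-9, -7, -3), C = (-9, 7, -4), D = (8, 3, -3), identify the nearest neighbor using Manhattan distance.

Distances: d(A) = 13, d(B) = 26, d(C) = 41, d(D) = 19. Nearest: A = (2, -3, 3) with distance 13.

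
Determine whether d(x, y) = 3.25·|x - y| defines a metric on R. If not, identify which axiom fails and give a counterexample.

Yes. Since |x - y| is a metric on R and 3.25 > 0, the positive scalar multiple 3.25·|x - y| is also a metric: scaling by a positive constant preserves non-negativity, identity (d=0 ⟺ |x-y|=0 ⟺ x=y), symmetry, and the triangle inequality.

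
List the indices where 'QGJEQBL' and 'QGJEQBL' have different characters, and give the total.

Differing positions: none. Hamming distance = 0.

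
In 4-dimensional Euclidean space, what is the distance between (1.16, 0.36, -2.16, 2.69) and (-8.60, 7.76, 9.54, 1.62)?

√(Σ(x_i - y_i)²) = √((1.16 - (-8.6))² + (0.36 - 7.76)² + (-2.16 - 9.54)² + (2.69 - 1.62)²)
= √(9.76² + (-7.4)² + (-11.7)² + 1.07²) = √(95.2576 + 54.76 + 136.89 + 1.1449) = √288.0525 ≈ 16.9721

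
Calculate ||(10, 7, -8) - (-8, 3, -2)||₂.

√(Σ(x_i - y_i)²) = √((10 - (-8))² + (7 - 3)² + (-8 - (-2))²)
= √(18² + 4² + (-6)²) = √(324 + 16 + 36) = √376 ≈ 19.3907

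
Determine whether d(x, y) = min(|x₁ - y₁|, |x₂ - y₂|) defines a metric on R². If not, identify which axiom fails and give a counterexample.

No. d fails identity of indiscernibles: take x = (-5, 0) and y = (-5, 4). Then d(x,y) = min(|-5 - (-5)|, |0 - 4|) = min(0, 4) = 0, yet x ≠ y.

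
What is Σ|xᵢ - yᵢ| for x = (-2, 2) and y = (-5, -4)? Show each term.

Σ|x_i - y_i| = |-2 - (-5)| + |2 - (-4)| = 3 + 6 = 9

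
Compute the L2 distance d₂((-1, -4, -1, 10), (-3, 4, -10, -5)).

√(Σ(x_i - y_i)²) = √((-1 - (-3))² + (-4 - 4)² + (-1 - (-10))² + (10 - (-5))²)
= √(2² + (-8)² + 9² + 15²) = √(4 + 64 + 81 + 225) = √374 ≈ 19.3391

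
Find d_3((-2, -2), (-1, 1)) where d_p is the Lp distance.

(Σ|x_i - y_i|^3)^(1/3) = (|-2 - (-1)|^3 + |-2 - 1|^3)^(1/3)
= (1^3 + 3^3)^(1/3) = (1 + 27)^(1/3) = (28)^(1/3) ≈ 3.0366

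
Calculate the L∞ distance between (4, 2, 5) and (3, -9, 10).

max(|x_i - y_i|) = max(|4 - 3|, |2 - (-9)|, |5 - 10|) = max(1, 11, 5) = 11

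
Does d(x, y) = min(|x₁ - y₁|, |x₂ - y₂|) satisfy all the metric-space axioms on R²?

No. d fails identity of indiscernibles: take x = (2, 0) and y = (2, 7). Then d(x,y) = min(|2 - 2|, |0 - 7|) = min(0, 7) = 0, yet x ≠ y.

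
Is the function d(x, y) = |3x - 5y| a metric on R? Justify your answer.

No. d fails symmetry: d(7, 9) = |3·7 - 5·9| = |-24| = 24, but d(9, 7) = |3·9 - 5·7| = |-8| = 8. Since 24 ≠ 8, d(x,y) ≠ d(y,x) in general.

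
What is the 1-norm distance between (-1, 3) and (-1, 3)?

Σ|x_i - y_i| = |-1 - (-1)| + |3 - 3| = 0 + 0 = 0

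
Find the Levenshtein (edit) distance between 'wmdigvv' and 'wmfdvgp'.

Let D[i][j] be the edit distance between the first i characters of 'wmdigvv' and the first j characters of 'wmfdvgp', with D[i][0] = i, D[0][j] = j, and D[i][j] = D[i-1][j-1] if the characters match, else 1 + min(D[i-1][j], D[i][j-1], D[i-1][j-1]). Filling the table (rows: prefixes of 'wmdigvv', columns: prefixes of 'wmfdvgp'):
     ε  w  m  f  d  v  g  p
  ε  0  1  2  3  4  5  6  7
  w  1  0  1  2  3  4  5  6
  m  2  1  0  1  2  3  4  5
  d  3  2  1  1  1  2  3  4
  i  4  3  2  2  2  2  3  4
  g  5  4  3  3  3  3  2  3
  v  6  5  4  4  4  3  3  3
  v  7  6  5  5  5  4  4  4
The bottom-right entry gives D[7][7] = 4, so no sequence of fewer than 4 edits works. Backtracking through the table gives one optimal edit sequence (4 edits):
  wmdigvv → wmfdigvv (ins f @3)
  wmfdigvv → wmfdvgvv (sub i→v @5)
  wmfdvgvv → wmfdvgv (del v @7)
  wmfdvgv → wmfdvgp (sub v→p @7)
Edit distance = 4.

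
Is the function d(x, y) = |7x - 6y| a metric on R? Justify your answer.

No. d fails symmetry: d(7, 2) = |7·7 - 6·2| = |37| = 37, but d(2, 7) = |7·2 - 6·7| = |-28| = 28. Since 37 ≠ 28, d(x,y) ≠ d(y,x) in general.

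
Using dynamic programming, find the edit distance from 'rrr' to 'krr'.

Let D[i][j] be the edit distance between the first i characters of 'rrr' and the first j characters of 'krr', with D[i][0] = i, D[0][j] = j, and D[i][j] = D[i-1][j-1] if the characters match, else 1 + min(D[i-1][j], D[i][j-1], D[i-1][j-1]). Filling the table (rows: prefixes of 'rrr', columns: prefixes of 'krr'):
     ε  k  r  r
  ε  0  1  2  3
  r  1  1  1  2
  r  2  2  1  1
  r  3  3  2  1
The bottom-right entry gives D[3][3] = 1, so no sequence of fewer than 1 edit works. Backtracking through the table gives one optimal edit sequence (1 edit):
  rrr → krr (sub r→k @1)
Edit distance = 1.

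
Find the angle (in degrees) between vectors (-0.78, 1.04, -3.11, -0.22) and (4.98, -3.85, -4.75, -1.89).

With u = (-0.78, 1.04, -3.11, -0.22), v = (4.98, -3.85, -4.75, -1.89):
u·v = (-0.78)·4.98 + 1.04·(-3.85) + (-3.11)·(-4.75) + (-0.22)·(-1.89) = (-3.8844) + (-4.004) + 14.7725 + 0.4158 = 7.2999.
|u| = √((-0.78)² + 1.04² + (-3.11)² + (-0.22)²) = √(0.6084 + 1.0816 + 9.6721 + 0.0484) = √11.4105, |v| = √(4.98² + (-3.85)² + (-4.75)² + (-1.89)²) = √(24.8004 + 14.8225 + 22.5625 + 3.5721) = √65.7575.
cos θ = (u·v)/(|u||v|) = 7.2999/(√11.4105·√65.7575) ≈ 0.266497
θ = arccos(0.266497) ≈ 74.54°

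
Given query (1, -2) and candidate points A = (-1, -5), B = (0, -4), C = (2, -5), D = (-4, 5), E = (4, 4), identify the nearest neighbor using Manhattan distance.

Distances: d(A) = 5, d(B) = 3, d(C) = 4, d(D) = 12, d(E) = 9. Nearest: B = (0, -4) with distance 3.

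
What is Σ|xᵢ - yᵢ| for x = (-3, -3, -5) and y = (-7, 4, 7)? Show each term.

Σ|x_i - y_i| = |-3 - (-7)| + |-3 - 4| + |-5 - 7| = 4 + 7 + 12 = 23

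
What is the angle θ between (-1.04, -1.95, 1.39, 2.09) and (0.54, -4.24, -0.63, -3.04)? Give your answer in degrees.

With u = (-1.04, -1.95, 1.39, 2.09), v = (0.54, -4.24, -0.63, -3.04):
u·v = (-1.04)·0.54 + (-1.95)·(-4.24) + 1.39·(-0.63) + 2.09·(-3.04) = (-0.5616) + 8.268 + (-0.8757) + (-6.3536) = 0.4771.
|u| = √((-1.04)² + (-1.95)² + 1.39² + 2.09²) = √(1.0816 + 3.8025 + 1.9321 + 4.3681) = √11.1843, |v| = √(0.54² + (-4.24)² + (-0.63)² + (-3.04)²) = √(0.2916 + 17.9776 + 0.3969 + 9.2416) = √27.9077.
cos θ = (u·v)/(|u||v|) = 0.4771/(√11.1843·√27.9077) ≈ 0.027005
θ = arccos(0.027005) ≈ 88.45°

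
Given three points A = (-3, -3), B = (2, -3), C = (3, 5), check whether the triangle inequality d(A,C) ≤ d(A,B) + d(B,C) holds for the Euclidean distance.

d(A,B) = √(5² + 0²) = √25 = 5, d(B,C) = √(1² + 8²) = √65 ≈ 8.0623, d(A,C) = √(6² + 8²) = √100 = 10.
d(A,C) = 10 ≤ 5 + 8.0623 = 13.0623. Triangle inequality is satisfied.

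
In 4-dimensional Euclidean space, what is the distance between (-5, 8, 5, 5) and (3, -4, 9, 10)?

√(Σ(x_i - y_i)²) = √((-5 - 3)² + (8 - (-4))² + (5 - 9)² + (5 - 10)²)
= √((-8)² + 12² + (-4)² + (-5)²) = √(64 + 144 + 16 + 25) = √249 ≈ 15.7797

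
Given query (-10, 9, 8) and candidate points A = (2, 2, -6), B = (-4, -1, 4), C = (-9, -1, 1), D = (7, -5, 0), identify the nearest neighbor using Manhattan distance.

Distances: d(A) = 33, d(B) = 20, d(C) = 18, d(D) = 39. Nearest: C = (-9, -1, 1) with distance 18.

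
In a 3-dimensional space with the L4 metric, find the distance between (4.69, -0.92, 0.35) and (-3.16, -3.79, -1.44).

(Σ|x_i - y_i|^4)^(1/4) = (|4.69 - (-3.16)|^4 + |-0.92 - (-3.79)|^4 + |0.35 - (-1.44)|^4)^(1/4)
= (7.85^4 + 2.87^4 + 1.79^4)^(1/4) ≈ (3797.3325 + 67.8465 + 10.2663)^(1/4) = (3875.4453)^(1/4) ≈ 7.8901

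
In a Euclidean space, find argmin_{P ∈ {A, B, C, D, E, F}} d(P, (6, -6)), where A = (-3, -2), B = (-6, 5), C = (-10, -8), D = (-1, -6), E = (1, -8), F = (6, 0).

Distances: d(A) ≈ 9.8489, d(B) ≈ 16.2788, d(C) ≈ 16.1245, d(D) = 7, d(E) ≈ 5.3852, d(F) = 6. Nearest: E = (1, -8) with distance 5.3852.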